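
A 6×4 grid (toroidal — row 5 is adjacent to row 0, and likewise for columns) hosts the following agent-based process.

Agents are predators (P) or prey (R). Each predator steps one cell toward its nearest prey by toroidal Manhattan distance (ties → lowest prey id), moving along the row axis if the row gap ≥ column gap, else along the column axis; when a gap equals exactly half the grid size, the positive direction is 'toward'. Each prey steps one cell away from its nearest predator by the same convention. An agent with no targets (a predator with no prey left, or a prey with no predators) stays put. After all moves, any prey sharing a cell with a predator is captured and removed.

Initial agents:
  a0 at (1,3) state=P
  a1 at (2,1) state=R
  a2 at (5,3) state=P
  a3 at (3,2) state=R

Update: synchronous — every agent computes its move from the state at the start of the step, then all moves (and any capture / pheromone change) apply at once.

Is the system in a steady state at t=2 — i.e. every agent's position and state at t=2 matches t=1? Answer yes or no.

no

t=1: a0@(1,0):P a1@(2,0):R a2@(4,3):P a3@(4,2):R
t=2: a0@(2,0):P a1@(3,0):R a2@(4,2):P a3@(4,1):R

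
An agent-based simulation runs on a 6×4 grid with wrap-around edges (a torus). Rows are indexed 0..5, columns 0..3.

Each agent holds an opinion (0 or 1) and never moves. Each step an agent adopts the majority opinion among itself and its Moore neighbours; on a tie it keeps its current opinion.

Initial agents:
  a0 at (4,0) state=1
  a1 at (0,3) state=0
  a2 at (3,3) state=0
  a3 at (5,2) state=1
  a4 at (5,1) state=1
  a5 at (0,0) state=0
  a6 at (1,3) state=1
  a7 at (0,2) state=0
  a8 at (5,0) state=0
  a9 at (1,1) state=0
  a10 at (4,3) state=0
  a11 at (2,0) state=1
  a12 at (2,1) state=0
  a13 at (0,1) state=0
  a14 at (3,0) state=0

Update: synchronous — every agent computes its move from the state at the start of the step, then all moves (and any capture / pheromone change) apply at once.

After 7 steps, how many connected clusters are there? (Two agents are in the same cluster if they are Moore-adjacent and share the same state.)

1

t=1: a0@(4,0):0 a1@(0,3):0 a2@(3,3):0 a3@(5,2):0 a4@(5,1):0 a5@(0,0):0 a6@(1,3):0 a7@(0,2):0 a8@(5,0):0 a9@(1,1):0 a10@(4,3):0 a11@(2,0):0 a12@(2,1):0 a13@(0,1):0 a14@(3,0):0
t=2: (unchanged — steady state)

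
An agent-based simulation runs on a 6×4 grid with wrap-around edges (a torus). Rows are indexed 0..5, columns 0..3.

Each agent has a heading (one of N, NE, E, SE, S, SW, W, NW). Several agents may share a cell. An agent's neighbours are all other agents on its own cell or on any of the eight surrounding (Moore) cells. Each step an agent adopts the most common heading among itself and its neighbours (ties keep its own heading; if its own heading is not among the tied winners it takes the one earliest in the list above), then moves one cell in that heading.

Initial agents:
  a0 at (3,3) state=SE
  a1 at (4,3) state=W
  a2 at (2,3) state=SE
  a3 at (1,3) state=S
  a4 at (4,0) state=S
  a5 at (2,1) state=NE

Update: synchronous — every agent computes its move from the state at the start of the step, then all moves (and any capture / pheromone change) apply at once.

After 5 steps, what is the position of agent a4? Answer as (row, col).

t=1: a0@(4,0):SE a1@(4,2):W a2@(3,0):SE a3@(2,3):S a4@(5,0):S a5@(1,2):NE
t=2: a0@(5,1):SE a1@(4,1):W a2@(4,1):SE a3@(3,3):S a4@(0,0):S a5@(0,3):NE
t=3: a0@(0,2):SE a1@(5,2):SE a2@(5,2):SE a3@(4,3):S a4@(1,0):S a5@(5,0):NE
t=4: a0@(1,3):SE a1@(0,3):SE a2@(0,3):SE a3@(5,0):SE a4@(2,0):S a5@(4,1):NE
t=5: a0@(2,0):SE a1@(1,0):SE a2@(1,0):SE a3@(0,1):SE a4@(3,0):S a5@(3,2):NE

(3, 0)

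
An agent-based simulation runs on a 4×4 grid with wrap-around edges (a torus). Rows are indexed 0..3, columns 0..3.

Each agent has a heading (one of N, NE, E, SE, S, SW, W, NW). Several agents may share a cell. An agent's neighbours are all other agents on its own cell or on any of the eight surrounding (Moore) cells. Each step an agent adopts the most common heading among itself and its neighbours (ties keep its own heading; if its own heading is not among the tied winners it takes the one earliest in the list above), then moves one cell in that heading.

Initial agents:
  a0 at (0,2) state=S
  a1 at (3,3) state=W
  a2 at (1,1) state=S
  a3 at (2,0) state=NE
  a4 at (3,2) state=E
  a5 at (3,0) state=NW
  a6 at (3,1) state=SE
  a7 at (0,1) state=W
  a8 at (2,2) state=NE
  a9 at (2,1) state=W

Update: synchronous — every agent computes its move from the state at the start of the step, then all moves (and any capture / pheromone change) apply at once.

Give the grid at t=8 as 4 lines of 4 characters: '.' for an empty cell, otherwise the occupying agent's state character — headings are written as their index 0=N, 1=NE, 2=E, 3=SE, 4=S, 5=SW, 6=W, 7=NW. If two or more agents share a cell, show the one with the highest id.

t=1: a0@(1,2):S a1@(2,0):NE a2@(2,1):S a3@(2,3):W a4@(3,1):W a5@(3,3):W a6@(2,2):NE a7@(1,1):S a8@(2,1):W a9@(1,2):NE
t=2: a0@(2,2):S a1@(2,3):W a2@(3,1):S a3@(1,0):NE a4@(3,0):W a5@(3,2):W a6@(2,1):W a7@(2,1):S a8@(1,2):NE a9@(2,2):S
t=3: a0@(3,2):S a1@(2,2):W a2@(0,1):S a3@(1,3):W a4@(3,3):W a5@(0,2):S a6@(3,1):S a7@(3,1):S a8@(2,2):S a9@(3,2):S
t=4: a0@(0,2):S a1@(3,2):S a2@(1,1):S a3@(1,2):W a4@(0,3):S a5@(1,2):S a6@(0,1):S a7@(0,1):S a8@(3,2):S a9@(0,2):S
t=5: a0@(1,2):S a1@(0,2):S a2@(2,1):S a3@(2,2):S a4@(1,3):S a5@(2,2):S a6@(1,1):S a7@(1,1):S a8@(0,2):S a9@(1,2):S
t=6: a0@(2,2):S a1@(1,2):S a2@(3,1):S a3@(3,2):S a4@(2,3):S a5@(3,2):S a6@(2,1):S a7@(2,1):S a8@(1,2):S a9@(2,2):S
t=7: a0@(3,2):S a1@(2,2):S a2@(0,1):S a3@(0,2):S a4@(3,3):S a5@(0,2):S a6@(3,1):S a7@(3,1):S a8@(2,2):S a9@(3,2):S
t=8: a0@(0,2):S a1@(3,2):S a2@(1,1):S a3@(1,2):S a4@(0,3):S a5@(1,2):S a6@(0,1):S a7@(0,1):S a8@(3,2):S a9@(0,2):S

.444
.44.
....
..4.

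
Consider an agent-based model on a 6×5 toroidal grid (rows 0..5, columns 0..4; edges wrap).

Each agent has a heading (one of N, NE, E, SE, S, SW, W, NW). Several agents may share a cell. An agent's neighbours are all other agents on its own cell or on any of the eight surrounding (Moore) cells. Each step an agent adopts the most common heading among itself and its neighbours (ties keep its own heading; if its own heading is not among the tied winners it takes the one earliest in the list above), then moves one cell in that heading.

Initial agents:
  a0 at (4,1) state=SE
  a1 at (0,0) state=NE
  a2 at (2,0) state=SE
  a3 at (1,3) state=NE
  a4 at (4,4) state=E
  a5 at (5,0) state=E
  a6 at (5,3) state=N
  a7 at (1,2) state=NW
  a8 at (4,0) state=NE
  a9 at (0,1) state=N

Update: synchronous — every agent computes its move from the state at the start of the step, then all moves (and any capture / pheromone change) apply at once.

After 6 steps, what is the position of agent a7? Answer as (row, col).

(4, 2)

t=1: a0@(5,2):SE a1@(5,1):NE a2@(3,1):SE a3@(0,4):NE a4@(4,0):E a5@(5,1):E a6@(4,3):N a7@(0,1):NW a8@(4,1):E a9@(5,1):N
t=2: a0@(4,2):N a1@(5,2):E a2@(3,2):E a3@(5,0):NE a4@(4,1):E a5@(5,2):E a6@(3,3):N a7@(5,0):NW a8@(4,2):E a9@(5,2):E
t=3: a0@(4,3):E a1@(5,3):E a2@(3,3):E a3@(4,1):NE a4@(4,2):E a5@(5,3):E a6@(2,3):N a7@(4,4):NW a8@(4,3):E a9@(5,3):E
t=4: a0@(4,4):E a1@(5,4):E a2@(3,4):E a3@(3,2):NE a4@(4,3):E a5@(5,4):E a6@(1,3):N a7@(4,0):E a8@(4,4):E a9@(5,4):E
t=5: a0@(4,0):E a1@(5,0):E a2@(3,0):E a3@(2,3):NE a4@(4,4):E a5@(5,0):E a6@(0,3):N a7@(4,1):E a8@(4,0):E a9@(5,0):E
t=6: a0@(4,1):E a1@(5,1):E a2@(3,1):E a3@(1,4):NE a4@(4,0):E a5@(5,1):E a6@(5,3):N a7@(4,2):E a8@(4,1):E a9@(5,1):E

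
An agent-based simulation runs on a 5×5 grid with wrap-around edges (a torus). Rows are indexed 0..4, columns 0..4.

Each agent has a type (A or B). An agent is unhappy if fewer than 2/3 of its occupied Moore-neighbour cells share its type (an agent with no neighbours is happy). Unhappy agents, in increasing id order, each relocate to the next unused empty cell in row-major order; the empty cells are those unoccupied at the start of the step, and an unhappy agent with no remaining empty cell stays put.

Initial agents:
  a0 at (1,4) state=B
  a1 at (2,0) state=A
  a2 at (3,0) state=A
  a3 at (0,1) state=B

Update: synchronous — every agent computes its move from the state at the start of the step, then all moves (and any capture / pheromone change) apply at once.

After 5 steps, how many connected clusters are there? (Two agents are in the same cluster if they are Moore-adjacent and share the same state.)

4

t=1: a0@(0,0):B a1@(0,2):A a2@(3,0):A a3@(0,1):B
t=2: a0@(0,0):B a1@(0,3):A a2@(3,0):A a3@(0,4):B
t=3: a0@(0,0):B a1@(0,1):A a2@(3,0):A a3@(0,2):B
t=4: a0@(0,3):B a1@(0,4):A a2@(3,0):A a3@(1,0):B
t=5: a0@(0,0):B a1@(0,1):A a2@(3,0):A a3@(0,2):B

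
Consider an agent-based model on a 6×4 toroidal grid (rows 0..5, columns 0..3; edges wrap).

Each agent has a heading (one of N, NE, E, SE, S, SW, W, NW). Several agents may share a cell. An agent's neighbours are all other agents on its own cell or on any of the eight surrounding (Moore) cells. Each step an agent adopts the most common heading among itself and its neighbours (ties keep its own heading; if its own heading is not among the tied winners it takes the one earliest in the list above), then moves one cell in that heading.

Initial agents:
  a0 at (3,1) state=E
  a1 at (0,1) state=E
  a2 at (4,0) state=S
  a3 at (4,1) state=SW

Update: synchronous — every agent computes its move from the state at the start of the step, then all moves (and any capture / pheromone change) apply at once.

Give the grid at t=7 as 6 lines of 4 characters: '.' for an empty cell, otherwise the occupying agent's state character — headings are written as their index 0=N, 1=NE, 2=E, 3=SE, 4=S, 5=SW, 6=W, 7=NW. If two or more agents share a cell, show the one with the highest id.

t=1: a0@(3,2):E a1@(0,2):E a2@(5,0):S a3@(5,0):SW
t=2: a0@(3,3):E a1@(0,3):E a2@(0,0):S a3@(0,3):SW
t=3: a0@(3,0):E a1@(0,0):E a2@(1,0):S a3@(1,2):SW
t=4: a0@(3,1):E a1@(0,1):E a2@(2,0):S a3@(2,1):SW
t=5: a0@(3,2):E a1@(0,2):E a2@(3,0):S a3@(3,0):SW
t=6: a0@(3,3):E a1@(0,3):E a2@(4,0):S a3@(4,3):SW
t=7: a0@(3,0):E a1@(0,0):E a2@(5,0):S a3@(5,2):SW

2...
....
....
2...
....
4.5.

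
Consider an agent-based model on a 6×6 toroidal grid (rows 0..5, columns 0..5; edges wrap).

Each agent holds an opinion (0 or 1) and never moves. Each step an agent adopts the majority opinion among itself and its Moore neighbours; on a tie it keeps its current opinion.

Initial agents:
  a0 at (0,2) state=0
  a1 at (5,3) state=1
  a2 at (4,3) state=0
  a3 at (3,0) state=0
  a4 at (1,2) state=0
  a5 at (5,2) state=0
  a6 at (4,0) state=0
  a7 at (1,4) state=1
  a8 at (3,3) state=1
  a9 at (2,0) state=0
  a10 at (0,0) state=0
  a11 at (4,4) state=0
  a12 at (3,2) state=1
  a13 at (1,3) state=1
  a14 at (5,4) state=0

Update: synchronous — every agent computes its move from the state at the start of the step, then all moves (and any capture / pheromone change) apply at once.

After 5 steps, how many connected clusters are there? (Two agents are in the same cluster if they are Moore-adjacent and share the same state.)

5

t=1: a0@(0,2):0 a1@(5,3):0 a2@(4,3):0 a3@(3,0):0 a4@(1,2):0 a5@(5,2):0 a6@(4,0):0 a7@(1,4):1 a8@(3,3):1 a9@(2,0):0 a10@(0,0):0 a11@(4,4):0 a12@(3,2):1 a13@(1,3):1 a14@(5,4):0
t=2: (unchanged — steady state)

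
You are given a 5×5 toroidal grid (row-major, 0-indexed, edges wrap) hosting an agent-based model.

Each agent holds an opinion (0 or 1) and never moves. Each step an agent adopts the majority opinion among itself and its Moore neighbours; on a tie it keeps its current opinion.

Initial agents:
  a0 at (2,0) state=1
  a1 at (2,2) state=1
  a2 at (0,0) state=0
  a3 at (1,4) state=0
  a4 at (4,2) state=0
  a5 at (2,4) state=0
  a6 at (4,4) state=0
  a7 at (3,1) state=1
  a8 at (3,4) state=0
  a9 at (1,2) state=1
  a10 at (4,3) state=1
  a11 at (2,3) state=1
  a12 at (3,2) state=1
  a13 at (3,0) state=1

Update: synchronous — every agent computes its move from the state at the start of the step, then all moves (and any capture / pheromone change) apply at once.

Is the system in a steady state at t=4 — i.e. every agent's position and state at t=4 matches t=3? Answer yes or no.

no

t=1: a0@(2,0):1 a1@(2,2):1 a2@(0,0):0 a3@(1,4):0 a4@(4,2):1 a5@(2,4):0 a6@(4,4):0 a7@(3,1):1 a8@(3,4):1 a9@(1,2):1 a10@(4,3):0 a11@(2,3):1 a12@(3,2):1 a13@(3,0):1
t=2: a0@(2,0):1 a1@(2,2):1 a2@(0,0):0 a3@(1,4):0 a4@(4,2):1 a5@(2,4):1 a6@(4,4):0 a7@(3,1):1 a8@(3,4):1 a9@(1,2):1 a10@(4,3):1 a11@(2,3):1 a12@(3,2):1 a13@(3,0):1
t=3: a0@(2,0):1 a1@(2,2):1 a2@(0,0):0 a3@(1,4):1 a4@(4,2):1 a5@(2,4):1 a6@(4,4):1 a7@(3,1):1 a8@(3,4):1 a9@(1,2):1 a10@(4,3):1 a11@(2,3):1 a12@(3,2):1 a13@(3,0):1
t=4: a0@(2,0):1 a1@(2,2):1 a2@(0,0):1 a3@(1,4):1 a4@(4,2):1 a5@(2,4):1 a6@(4,4):1 a7@(3,1):1 a8@(3,4):1 a9@(1,2):1 a10@(4,3):1 a11@(2,3):1 a12@(3,2):1 a13@(3,0):1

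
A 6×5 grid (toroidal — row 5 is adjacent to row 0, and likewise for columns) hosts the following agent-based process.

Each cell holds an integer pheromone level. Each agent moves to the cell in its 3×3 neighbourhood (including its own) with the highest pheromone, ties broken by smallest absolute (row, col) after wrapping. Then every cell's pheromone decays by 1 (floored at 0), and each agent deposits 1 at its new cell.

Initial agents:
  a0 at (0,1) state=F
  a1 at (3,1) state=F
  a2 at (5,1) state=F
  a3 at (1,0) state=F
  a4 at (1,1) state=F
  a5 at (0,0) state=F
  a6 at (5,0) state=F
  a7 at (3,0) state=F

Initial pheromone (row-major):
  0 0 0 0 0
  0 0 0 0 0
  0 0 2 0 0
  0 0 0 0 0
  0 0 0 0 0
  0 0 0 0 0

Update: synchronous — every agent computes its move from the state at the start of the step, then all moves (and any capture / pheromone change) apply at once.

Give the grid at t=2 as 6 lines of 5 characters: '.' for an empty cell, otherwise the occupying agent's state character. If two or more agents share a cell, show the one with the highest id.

t=1: a0@(0,0) a1@(2,2) a2@(0,0) a3@(0,0) a4@(2,2) a5@(0,0) a6@(0,0) a7@(2,0) | pheromone: 5 0 0 0 0 / 0 0 0 0 0 / 1 0 3 0 0 / 0 0 0 0 0 / 0 0 0 0 0 / 0 0 0 0 0
t=2: a0@(0,0) a1@(2,2) a2@(0,0) a3@(0,0) a4@(2,2) a5@(0,0) a6@(0,0) a7@(2,0) | pheromone: 9 0 0 0 0 / 0 0 0 0 0 / 1 0 4 0 0 / 0 0 0 0 0 / 0 0 0 0 0 / 0 0 0 0 0

F....
.....
F.F..
.....
.....
.....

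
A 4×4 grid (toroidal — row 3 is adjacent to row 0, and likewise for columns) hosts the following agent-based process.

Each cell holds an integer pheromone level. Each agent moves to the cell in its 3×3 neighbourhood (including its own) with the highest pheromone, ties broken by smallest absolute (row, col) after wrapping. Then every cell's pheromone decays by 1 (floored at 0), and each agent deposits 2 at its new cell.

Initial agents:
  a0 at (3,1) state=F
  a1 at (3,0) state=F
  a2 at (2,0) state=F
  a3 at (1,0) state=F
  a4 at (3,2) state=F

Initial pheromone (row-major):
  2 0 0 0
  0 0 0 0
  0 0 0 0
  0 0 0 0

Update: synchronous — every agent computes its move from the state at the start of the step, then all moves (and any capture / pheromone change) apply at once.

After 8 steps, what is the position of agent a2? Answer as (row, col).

t=1: a0@(0,0) a1@(0,0) a2@(1,0) a3@(0,0) a4@(0,1) | pheromone: 7 2 0 0 / 2 0 0 0 / 0 0 0 0 / 0 0 0 0
t=2: a0@(0,0) a1@(0,0) a2@(0,0) a3@(0,0) a4@(0,0) | pheromone: 16 1 0 0 / 1 0 0 0 / 0 0 0 0 / 0 0 0 0
t=3: a0@(0,0) a1@(0,0) a2@(0,0) a3@(0,0) a4@(0,0) | pheromone: 25 0 0 0 / 0 0 0 0 / 0 0 0 0 / 0 0 0 0
t=4: a0@(0,0) a1@(0,0) a2@(0,0) a3@(0,0) a4@(0,0) | pheromone: 34 0 0 0 / 0 0 0 0 / 0 0 0 0 / 0 0 0 0
t=5: a0@(0,0) a1@(0,0) a2@(0,0) a3@(0,0) a4@(0,0) | pheromone: 43 0 0 0 / 0 0 0 0 / 0 0 0 0 / 0 0 0 0
t=6: a0@(0,0) a1@(0,0) a2@(0,0) a3@(0,0) a4@(0,0) | pheromone: 52 0 0 0 / 0 0 0 0 / 0 0 0 0 / 0 0 0 0
t=7: a0@(0,0) a1@(0,0) a2@(0,0) a3@(0,0) a4@(0,0) | pheromone: 61 0 0 0 / 0 0 0 0 / 0 0 0 0 / 0 0 0 0
t=8: a0@(0,0) a1@(0,0) a2@(0,0) a3@(0,0) a4@(0,0) | pheromone: 70 0 0 0 / 0 0 0 0 / 0 0 0 0 / 0 0 0 0

(0, 0)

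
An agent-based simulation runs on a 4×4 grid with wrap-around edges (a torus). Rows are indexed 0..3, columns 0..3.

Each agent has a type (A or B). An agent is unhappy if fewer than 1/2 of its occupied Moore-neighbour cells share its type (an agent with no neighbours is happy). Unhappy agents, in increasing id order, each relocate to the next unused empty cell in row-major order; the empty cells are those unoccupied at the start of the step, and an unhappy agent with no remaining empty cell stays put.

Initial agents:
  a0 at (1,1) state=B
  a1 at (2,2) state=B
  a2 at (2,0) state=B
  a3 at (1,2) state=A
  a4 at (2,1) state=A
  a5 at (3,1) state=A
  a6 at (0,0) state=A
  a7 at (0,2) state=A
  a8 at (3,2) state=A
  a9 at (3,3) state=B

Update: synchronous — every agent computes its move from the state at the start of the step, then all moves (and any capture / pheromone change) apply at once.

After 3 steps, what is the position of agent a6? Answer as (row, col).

t=1: a0@(0,1):B a1@(0,3):B a2@(2,0):B a3@(1,2):A a4@(2,1):A a5@(3,1):A a6@(1,0):A a7@(0,2):A a8@(3,2):A a9@(1,3):B
t=2: a0@(0,0):B a1@(1,1):B a2@(2,2):B a3@(2,3):A a4@(2,1):A a5@(3,1):A a6@(3,0):A a7@(0,2):A a8@(3,2):A a9@(3,3):B
t=3: a0@(0,0):B a1@(1,1):B a2@(0,1):B a3@(2,3):A a4@(2,1):A a5@(3,1):A a6@(3,0):A a7@(0,2):A a8@(3,2):A a9@(0,3):B

(3, 0)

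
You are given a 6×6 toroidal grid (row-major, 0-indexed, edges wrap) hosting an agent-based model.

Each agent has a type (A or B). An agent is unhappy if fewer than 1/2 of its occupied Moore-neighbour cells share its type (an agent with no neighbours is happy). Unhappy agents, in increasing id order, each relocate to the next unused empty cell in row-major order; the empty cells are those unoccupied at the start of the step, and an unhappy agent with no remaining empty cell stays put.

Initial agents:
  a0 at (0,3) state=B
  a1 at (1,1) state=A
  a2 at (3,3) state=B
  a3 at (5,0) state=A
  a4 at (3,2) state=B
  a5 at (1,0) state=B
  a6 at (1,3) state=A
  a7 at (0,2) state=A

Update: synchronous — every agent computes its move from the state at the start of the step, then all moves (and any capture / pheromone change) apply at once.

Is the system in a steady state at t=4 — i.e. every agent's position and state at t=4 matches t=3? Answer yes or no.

t=1: a0@(0,0):B a1@(1,1):A a2@(3,3):B a3@(5,0):A a4@(3,2):B a5@(0,1):B a6@(1,3):A a7@(0,2):A
t=2: a0@(0,3):B a1@(0,4):A a2@(3,3):B a3@(0,5):A a4@(3,2):B a5@(1,0):B a6@(1,3):A a7@(0,2):A
t=3: a0@(0,0):B a1@(0,4):A a2@(3,3):B a3@(0,5):A a4@(3,2):B a5@(0,1):B a6@(1,3):A a7@(0,2):A
t=4: (unchanged — steady state)

yes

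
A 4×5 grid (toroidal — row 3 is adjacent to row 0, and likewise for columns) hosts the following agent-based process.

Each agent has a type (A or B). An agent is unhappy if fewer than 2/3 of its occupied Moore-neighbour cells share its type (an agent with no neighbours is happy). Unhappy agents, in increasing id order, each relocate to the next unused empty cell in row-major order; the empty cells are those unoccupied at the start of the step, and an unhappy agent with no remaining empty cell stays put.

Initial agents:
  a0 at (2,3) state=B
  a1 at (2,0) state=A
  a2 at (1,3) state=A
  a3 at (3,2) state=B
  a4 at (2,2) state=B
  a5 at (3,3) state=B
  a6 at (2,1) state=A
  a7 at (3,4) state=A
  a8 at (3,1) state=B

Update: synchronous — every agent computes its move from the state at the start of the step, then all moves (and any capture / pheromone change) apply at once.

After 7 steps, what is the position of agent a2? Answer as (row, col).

t=1: a0@(0,0):B a1@(2,0):A a2@(0,1):A a3@(3,2):B a4@(2,2):B a5@(3,3):B a6@(0,2):A a7@(0,3):A a8@(0,4):B
t=2: a0@(1,0):B a1@(2,0):A a2@(1,1):A a3@(1,2):B a4@(2,2):B a5@(1,3):B a6@(1,4):A a7@(2,1):A a8@(0,4):B
t=3: a0@(0,0):B a1@(2,0):A a2@(0,1):A a3@(0,2):B a4@(0,3):B a5@(1,3):B a6@(2,3):A a7@(2,4):A a8@(0,4):B
t=4: a0@(1,0):B a1@(2,0):A a2@(1,1):A a3@(0,2):B a4@(0,3):B a5@(1,2):B a6@(1,4):A a7@(2,4):A a8@(0,4):B
t=5: a0@(0,0):B a1@(2,0):A a2@(0,1):A a3@(0,2):B a4@(0,3):B a5@(1,2):B a6@(1,3):A a7@(2,4):A a8@(0,4):B
t=6: a0@(1,0):B a1@(2,0):A a2@(1,1):A a3@(1,4):B a4@(0,3):B a5@(2,1):B a6@(2,2):A a7@(2,4):A a8@(0,4):B
t=7: a0@(0,0):B a1@(0,1):A a2@(0,2):A a3@(1,2):B a4@(0,3):B a5@(1,3):B a6@(2,3):A a7@(3,0):A a8@(0,4):B

(0, 2)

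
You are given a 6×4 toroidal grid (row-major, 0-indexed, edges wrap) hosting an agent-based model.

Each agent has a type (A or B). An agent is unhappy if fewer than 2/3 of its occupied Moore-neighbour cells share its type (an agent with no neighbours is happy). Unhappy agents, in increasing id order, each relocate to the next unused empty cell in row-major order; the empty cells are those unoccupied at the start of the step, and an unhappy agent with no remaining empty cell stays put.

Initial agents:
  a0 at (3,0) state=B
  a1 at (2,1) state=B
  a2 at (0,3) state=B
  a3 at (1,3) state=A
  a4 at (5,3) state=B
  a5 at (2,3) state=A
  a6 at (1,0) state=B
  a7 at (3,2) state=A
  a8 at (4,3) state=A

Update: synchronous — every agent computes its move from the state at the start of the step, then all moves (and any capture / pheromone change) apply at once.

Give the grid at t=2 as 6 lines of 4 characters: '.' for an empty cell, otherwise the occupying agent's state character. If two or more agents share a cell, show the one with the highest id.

t=1: a0@(0,0):B a1@(2,1):B a2@(0,3):B a3@(0,1):A a4@(0,2):B a5@(1,1):A a6@(1,2):B a7@(3,2):A a8@(2,0):A
t=2: a0@(1,0):B a1@(1,3):B a2@(0,3):B a3@(2,2):A a4@(2,3):B a5@(3,0):A a6@(3,1):B a7@(3,3):A a8@(4,0):A

...B
B..B
..AB
AB.A
A...
....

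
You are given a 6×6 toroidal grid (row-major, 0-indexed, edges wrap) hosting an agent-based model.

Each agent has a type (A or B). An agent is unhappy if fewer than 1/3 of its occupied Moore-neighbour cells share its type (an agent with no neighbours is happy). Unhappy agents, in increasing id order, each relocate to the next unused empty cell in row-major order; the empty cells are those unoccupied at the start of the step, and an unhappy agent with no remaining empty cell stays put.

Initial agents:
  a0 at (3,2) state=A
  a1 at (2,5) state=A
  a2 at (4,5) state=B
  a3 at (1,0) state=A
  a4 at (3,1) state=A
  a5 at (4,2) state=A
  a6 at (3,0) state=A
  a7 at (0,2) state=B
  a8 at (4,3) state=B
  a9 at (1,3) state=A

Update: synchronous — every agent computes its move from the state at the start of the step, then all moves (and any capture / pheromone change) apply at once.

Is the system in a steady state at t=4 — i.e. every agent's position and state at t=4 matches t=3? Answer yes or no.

yes

t=1: a0@(3,2):A a1@(2,5):A a2@(0,0):B a3@(1,0):A a4@(3,1):A a5@(4,2):A a6@(3,0):A a7@(0,1):B a8@(0,3):B a9@(0,4):A
t=2: a0@(3,2):A a1@(2,5):A a2@(0,0):B a3@(1,0):A a4@(3,1):A a5@(4,2):A a6@(3,0):A a7@(0,1):B a8@(0,2):B a9@(0,5):A
t=3: (unchanged — steady state)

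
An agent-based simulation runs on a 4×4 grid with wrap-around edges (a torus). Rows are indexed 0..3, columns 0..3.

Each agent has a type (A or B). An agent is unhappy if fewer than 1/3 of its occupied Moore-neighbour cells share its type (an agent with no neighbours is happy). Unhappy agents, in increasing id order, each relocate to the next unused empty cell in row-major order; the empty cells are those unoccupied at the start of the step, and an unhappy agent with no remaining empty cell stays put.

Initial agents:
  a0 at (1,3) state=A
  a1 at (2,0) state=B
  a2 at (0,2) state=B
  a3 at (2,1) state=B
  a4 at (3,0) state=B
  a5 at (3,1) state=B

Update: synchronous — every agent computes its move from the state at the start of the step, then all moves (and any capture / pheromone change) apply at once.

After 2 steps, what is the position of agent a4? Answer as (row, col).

(3, 0)

t=1: a0@(0,0):A a1@(2,0):B a2@(0,2):B a3@(2,1):B a4@(3,0):B a5@(3,1):B
t=2: a0@(0,1):A a1@(2,0):B a2@(0,2):B a3@(2,1):B a4@(3,0):B a5@(3,1):B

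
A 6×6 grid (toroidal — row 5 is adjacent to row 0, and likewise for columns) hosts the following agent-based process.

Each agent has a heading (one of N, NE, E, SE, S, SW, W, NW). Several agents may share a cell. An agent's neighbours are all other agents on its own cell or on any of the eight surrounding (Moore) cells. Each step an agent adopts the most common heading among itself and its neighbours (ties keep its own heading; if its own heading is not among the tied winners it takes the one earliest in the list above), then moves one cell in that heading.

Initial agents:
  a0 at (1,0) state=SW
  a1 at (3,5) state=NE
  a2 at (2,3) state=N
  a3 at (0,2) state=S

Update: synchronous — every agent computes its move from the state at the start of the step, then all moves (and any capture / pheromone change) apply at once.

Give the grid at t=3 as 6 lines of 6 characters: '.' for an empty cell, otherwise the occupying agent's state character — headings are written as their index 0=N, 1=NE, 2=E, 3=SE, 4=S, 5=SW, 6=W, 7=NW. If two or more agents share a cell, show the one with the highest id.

..1...
......
......
..4...
...5..
...0..

t=1: a0@(2,5):SW a1@(2,0):NE a2@(1,3):N a3@(1,2):S
t=2: a0@(3,4):SW a1@(1,1):NE a2@(0,3):N a3@(2,2):S
t=3: a0@(4,3):SW a1@(0,2):NE a2@(5,3):N a3@(3,2):S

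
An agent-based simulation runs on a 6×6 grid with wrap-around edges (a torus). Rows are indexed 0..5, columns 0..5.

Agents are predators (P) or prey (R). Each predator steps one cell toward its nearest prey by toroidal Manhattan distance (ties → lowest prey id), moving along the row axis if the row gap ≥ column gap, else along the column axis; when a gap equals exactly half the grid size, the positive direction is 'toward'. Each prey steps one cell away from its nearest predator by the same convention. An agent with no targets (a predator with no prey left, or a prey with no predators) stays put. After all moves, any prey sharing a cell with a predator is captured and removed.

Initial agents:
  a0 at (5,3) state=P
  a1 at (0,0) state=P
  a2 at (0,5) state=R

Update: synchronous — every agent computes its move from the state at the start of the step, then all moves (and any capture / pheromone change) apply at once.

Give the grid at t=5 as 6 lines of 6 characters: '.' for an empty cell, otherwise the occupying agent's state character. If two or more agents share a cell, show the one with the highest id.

t=1: a0@(5,4):P a1@(0,5):P a2@(0,4):R
t=2: a0@(0,4):P a1@(0,4):P a2@(1,4):R
t=3: a0@(1,4):P a1@(1,4):P a2@(2,4):R
t=4: a0@(2,4):P a1@(2,4):P a2@(3,4):R
t=5: a0@(3,4):P a1@(3,4):P a2@(4,4):R

......
......
......
....P.
....R.
......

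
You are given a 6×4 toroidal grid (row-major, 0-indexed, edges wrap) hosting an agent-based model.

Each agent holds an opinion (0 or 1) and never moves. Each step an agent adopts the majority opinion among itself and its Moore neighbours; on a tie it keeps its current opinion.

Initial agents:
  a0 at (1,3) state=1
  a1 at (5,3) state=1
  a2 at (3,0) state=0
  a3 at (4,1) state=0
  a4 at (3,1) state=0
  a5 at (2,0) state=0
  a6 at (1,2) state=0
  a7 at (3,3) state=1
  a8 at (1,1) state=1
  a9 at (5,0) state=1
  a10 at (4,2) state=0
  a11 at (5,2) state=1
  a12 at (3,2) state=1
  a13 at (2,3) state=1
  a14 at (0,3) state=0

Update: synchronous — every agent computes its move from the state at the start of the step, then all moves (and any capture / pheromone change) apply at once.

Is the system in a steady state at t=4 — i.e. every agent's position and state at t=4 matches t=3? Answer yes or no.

no

t=1: a0@(1,3):0 a1@(5,3):1 a2@(3,0):0 a3@(4,1):0 a4@(3,1):0 a5@(2,0):1 a6@(1,2):1 a7@(3,3):1 a8@(1,1):0 a9@(5,0):1 a10@(4,2):1 a11@(5,2):0 a12@(3,2):1 a13@(2,3):1 a14@(0,3):1
t=2: a0@(1,3):1 a1@(5,3):1 a2@(3,0):0 a3@(4,1):0 a4@(3,1):0 a5@(2,0):0 a6@(1,2):1 a7@(3,3):1 a8@(1,1):1 a9@(5,0):1 a10@(4,2):1 a11@(5,2):1 a12@(3,2):1 a13@(2,3):1 a14@(0,3):1
t=3: a0@(1,3):1 a1@(5,3):1 a2@(3,0):0 a3@(4,1):1 a4@(3,1):0 a5@(2,0):1 a6@(1,2):1 a7@(3,3):1 a8@(1,1):1 a9@(5,0):1 a10@(4,2):1 a11@(5,2):1 a12@(3,2):1 a13@(2,3):1 a14@(0,3):1
t=4: a0@(1,3):1 a1@(5,3):1 a2@(3,0):1 a3@(4,1):1 a4@(3,1):1 a5@(2,0):1 a6@(1,2):1 a7@(3,3):1 a8@(1,1):1 a9@(5,0):1 a10@(4,2):1 a11@(5,2):1 a12@(3,2):1 a13@(2,3):1 a14@(0,3):1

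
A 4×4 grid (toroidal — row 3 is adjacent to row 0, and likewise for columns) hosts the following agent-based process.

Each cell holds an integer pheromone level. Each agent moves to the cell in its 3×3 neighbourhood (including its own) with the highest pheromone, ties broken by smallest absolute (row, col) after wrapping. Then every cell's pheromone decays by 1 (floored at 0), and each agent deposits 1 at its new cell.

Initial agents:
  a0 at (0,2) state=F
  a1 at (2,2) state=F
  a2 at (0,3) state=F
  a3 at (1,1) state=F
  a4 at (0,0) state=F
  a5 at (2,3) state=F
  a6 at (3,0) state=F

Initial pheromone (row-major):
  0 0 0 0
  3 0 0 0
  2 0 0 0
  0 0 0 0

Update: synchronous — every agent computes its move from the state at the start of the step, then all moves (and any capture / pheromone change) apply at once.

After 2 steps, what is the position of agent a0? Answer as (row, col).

(1, 0)

t=1: a0@(0,1) a1@(1,1) a2@(1,0) a3@(1,0) a4@(1,0) a5@(1,0) a6@(2,0) | pheromone: 0 1 0 0 / 6 1 0 0 / 2 0 0 0 / 0 0 0 0
t=2: a0@(1,0) a1@(1,0) a2@(1,0) a3@(1,0) a4@(1,0) a5@(1,0) a6@(1,0) | pheromone: 0 0 0 0 / 12 0 0 0 / 1 0 0 0 / 0 0 0 0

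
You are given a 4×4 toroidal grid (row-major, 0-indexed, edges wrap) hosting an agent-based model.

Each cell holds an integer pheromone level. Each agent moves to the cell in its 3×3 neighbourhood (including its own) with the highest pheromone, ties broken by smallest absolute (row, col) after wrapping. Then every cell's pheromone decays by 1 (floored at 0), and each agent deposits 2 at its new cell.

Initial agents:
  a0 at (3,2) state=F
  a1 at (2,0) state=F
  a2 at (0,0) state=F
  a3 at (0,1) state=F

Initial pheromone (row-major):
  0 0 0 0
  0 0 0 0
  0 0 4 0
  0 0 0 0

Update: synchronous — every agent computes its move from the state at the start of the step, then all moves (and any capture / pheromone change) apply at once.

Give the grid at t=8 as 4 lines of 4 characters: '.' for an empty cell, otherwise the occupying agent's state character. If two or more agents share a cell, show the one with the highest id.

F...
....
..F.
....

t=1: a0@(2,2) a1@(1,0) a2@(0,0) a3@(0,0) | pheromone: 4 0 0 0 / 2 0 0 0 / 0 0 5 0 / 0 0 0 0
t=2: a0@(2,2) a1@(0,0) a2@(0,0) a3@(0,0) | pheromone: 9 0 0 0 / 1 0 0 0 / 0 0 6 0 / 0 0 0 0
t=3: a0@(2,2) a1@(0,0) a2@(0,0) a3@(0,0) | pheromone: 14 0 0 0 / 0 0 0 0 / 0 0 7 0 / 0 0 0 0
t=4: a0@(2,2) a1@(0,0) a2@(0,0) a3@(0,0) | pheromone: 19 0 0 0 / 0 0 0 0 / 0 0 8 0 / 0 0 0 0
t=5: a0@(2,2) a1@(0,0) a2@(0,0) a3@(0,0) | pheromone: 24 0 0 0 / 0 0 0 0 / 0 0 9 0 / 0 0 0 0
t=6: a0@(2,2) a1@(0,0) a2@(0,0) a3@(0,0) | pheromone: 29 0 0 0 / 0 0 0 0 / 0 0 10 0 / 0 0 0 0
t=7: a0@(2,2) a1@(0,0) a2@(0,0) a3@(0,0) | pheromone: 34 0 0 0 / 0 0 0 0 / 0 0 11 0 / 0 0 0 0
t=8: a0@(2,2) a1@(0,0) a2@(0,0) a3@(0,0) | pheromone: 39 0 0 0 / 0 0 0 0 / 0 0 12 0 / 0 0 0 0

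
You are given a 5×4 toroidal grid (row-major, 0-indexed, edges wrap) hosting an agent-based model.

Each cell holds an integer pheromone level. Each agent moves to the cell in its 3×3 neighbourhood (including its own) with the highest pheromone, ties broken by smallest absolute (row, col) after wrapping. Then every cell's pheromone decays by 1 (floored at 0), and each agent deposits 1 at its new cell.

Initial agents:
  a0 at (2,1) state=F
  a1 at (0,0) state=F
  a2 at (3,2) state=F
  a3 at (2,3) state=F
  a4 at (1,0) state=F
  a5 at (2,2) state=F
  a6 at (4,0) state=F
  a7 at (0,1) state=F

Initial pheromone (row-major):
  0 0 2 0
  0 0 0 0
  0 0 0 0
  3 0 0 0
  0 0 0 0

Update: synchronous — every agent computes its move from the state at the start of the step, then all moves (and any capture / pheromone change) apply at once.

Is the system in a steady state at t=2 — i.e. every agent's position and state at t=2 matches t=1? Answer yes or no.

t=1: a0@(3,0) a1@(0,0) a2@(2,1) a3@(3,0) a4@(0,0) a5@(1,1) a6@(3,0) a7@(0,2) | pheromone: 2 0 2 0 / 0 1 0 0 / 0 1 0 0 / 5 0 0 0 / 0 0 0 0
t=2: a0@(3,0) a1@(0,0) a2@(3,0) a3@(3,0) a4@(0,0) a5@(0,0) a6@(3,0) a7@(0,2) | pheromone: 4 0 2 0 / 0 0 0 0 / 0 0 0 0 / 8 0 0 0 / 0 0 0 0

no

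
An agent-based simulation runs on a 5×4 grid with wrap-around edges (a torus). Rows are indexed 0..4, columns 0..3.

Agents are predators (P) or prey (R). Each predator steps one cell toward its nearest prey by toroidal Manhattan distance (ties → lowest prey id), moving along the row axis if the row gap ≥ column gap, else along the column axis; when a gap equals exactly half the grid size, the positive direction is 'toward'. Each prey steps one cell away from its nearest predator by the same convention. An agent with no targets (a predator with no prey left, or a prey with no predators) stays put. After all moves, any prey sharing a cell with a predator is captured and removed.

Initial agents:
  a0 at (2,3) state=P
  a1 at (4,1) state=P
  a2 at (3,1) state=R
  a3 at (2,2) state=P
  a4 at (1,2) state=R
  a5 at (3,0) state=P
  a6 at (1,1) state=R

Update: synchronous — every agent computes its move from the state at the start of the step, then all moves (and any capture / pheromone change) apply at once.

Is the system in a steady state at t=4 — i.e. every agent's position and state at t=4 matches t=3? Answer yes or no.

no

t=1: a0@(1,3):P a1@(3,1):P a2@(2,1):R a3@(1,2):P a4@(0,2):R a5@(3,1):P a6@(2,1):R
t=2: a0@(0,3):P a1@(2,1):P a2@(1,1):R a3@(0,2):P a4@(4,2):R a5@(2,1):P a6@(1,1):R
t=3: a0@(4,3):P a1@(1,1):P a2@(0,1):R a3@(4,2):P a4@(3,2):R a5@(1,1):P a6@(0,1):R
t=4: a0@(3,3):P a1@(0,1):P a2@(4,1):R a3@(3,2):P a4@(2,2):R a5@(0,1):P a6@(4,1):R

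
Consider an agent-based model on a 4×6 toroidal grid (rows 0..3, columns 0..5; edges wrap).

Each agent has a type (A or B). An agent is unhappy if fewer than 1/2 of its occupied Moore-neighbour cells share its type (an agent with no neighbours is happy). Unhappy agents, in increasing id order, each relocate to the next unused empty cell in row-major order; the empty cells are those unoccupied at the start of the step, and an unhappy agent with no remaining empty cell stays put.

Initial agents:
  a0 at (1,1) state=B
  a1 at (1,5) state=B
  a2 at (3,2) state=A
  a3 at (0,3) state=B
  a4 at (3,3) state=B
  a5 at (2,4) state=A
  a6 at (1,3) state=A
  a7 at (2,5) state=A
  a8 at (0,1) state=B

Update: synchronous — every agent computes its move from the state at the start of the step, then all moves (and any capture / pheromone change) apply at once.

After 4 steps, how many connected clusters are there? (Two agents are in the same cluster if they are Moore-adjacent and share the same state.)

2

t=1: a0@(1,1):B a1@(0,0):B a2@(0,2):A a3@(0,4):B a4@(0,5):B a5@(2,4):A a6@(1,3):A a7@(2,5):A a8@(0,1):B
t=2: a0@(1,1):B a1@(0,0):B a2@(0,3):A a3@(0,4):B a4@(0,5):B a5@(2,4):A a6@(1,3):A a7@(2,5):A a8@(0,1):B
t=3: a0@(1,1):B a1@(0,0):B a2@(0,3):A a3@(0,2):B a4@(0,5):B a5@(2,4):A a6@(1,3):A a7@(2,5):A a8@(0,1):B
t=4: (unchanged — steady state)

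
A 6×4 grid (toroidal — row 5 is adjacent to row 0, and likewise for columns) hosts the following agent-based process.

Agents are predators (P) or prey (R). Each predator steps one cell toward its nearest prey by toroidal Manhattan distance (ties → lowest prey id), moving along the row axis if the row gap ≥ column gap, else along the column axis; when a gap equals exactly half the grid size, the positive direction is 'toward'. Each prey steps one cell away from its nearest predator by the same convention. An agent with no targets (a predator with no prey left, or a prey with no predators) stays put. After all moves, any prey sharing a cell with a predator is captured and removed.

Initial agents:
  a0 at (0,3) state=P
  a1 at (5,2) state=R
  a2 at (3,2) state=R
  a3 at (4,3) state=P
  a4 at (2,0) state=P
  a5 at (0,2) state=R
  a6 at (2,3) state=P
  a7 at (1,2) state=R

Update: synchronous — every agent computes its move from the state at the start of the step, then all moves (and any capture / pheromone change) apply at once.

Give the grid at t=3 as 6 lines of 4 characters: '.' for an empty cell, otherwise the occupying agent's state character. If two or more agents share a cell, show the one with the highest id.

t=1: a0@(0,2):P a1@(4,2):R a2@(2,2):R a3@(5,3):P a4@(2,1):P a5@(0,1):R a6@(3,3):P a7@(2,2):R
t=2: a0@(0,1):P a1@(3,2):R a2@(2,3):R a3@(4,3):P a4@(2,2):P a5@(0,0):R a6@(4,3):P a7@(2,3):R
t=3: a0@(0,0):P a1@(4,2):R a2@(2,0):R a3@(3,3):P a4@(3,2):P a5@(0,3):R a6@(3,3):P a7@(2,0):R

P..R
....
R...
..PP
..R.
....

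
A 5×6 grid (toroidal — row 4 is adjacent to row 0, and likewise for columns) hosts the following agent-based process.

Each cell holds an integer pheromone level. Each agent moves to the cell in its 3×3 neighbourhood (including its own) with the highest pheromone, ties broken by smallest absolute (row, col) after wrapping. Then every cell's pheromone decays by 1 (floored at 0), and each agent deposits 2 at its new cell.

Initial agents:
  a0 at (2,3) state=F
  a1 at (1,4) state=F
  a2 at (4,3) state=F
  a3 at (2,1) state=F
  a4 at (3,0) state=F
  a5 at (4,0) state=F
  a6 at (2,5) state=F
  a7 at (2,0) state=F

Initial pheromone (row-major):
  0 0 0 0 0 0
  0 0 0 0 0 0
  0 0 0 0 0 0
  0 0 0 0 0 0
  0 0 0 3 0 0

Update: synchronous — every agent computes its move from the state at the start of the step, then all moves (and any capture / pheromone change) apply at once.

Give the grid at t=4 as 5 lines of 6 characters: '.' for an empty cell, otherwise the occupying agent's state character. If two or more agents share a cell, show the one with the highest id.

......
F.....
......
......
...F..

t=1: a0@(1,2) a1@(0,3) a2@(4,3) a3@(1,0) a4@(2,0) a5@(0,0) a6@(1,0) a7@(1,0) | pheromone: 2 0 0 2 0 0 / 6 0 2 0 0 0 / 2 0 0 0 0 0 / 0 0 0 0 0 0 / 0 0 0 4 0 0
t=2: a0@(0,3) a1@(4,3) a2@(4,3) a3@(1,0) a4@(1,0) a5@(1,0) a6@(1,0) a7@(1,0) | pheromone: 1 0 0 3 0 0 / 15 0 1 0 0 0 / 1 0 0 0 0 0 / 0 0 0 0 0 0 / 0 0 0 7 0 0
t=3: a0@(4,3) a1@(4,3) a2@(4,3) a3@(1,0) a4@(1,0) a5@(1,0) a6@(1,0) a7@(1,0) | pheromone: 0 0 0 2 0 0 / 24 0 0 0 0 0 / 0 0 0 0 0 0 / 0 0 0 0 0 0 / 0 0 0 12 0 0
t=4: a0@(4,3) a1@(4,3) a2@(4,3) a3@(1,0) a4@(1,0) a5@(1,0) a6@(1,0) a7@(1,0) | pheromone: 0 0 0 1 0 0 / 33 0 0 0 0 0 / 0 0 0 0 0 0 / 0 0 0 0 0 0 / 0 0 0 17 0 0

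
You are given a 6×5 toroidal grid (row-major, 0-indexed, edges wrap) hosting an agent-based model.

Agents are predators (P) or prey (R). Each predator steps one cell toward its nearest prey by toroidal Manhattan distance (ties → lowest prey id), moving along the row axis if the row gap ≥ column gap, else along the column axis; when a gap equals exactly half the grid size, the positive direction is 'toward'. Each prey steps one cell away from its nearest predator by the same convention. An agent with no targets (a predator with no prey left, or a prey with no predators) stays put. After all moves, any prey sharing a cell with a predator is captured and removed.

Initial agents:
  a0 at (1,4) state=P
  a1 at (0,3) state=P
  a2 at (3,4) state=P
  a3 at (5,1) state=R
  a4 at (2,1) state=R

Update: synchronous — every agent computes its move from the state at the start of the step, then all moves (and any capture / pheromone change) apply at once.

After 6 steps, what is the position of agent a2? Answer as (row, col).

t=1: a0@(1,0):P a1@(0,2):P a2@(3,0):P a3@(5,0):R a4@(2,2):R
t=2: a0@(0,0):P a1@(1,2):P a2@(4,0):P a4@(3,2):R
t=3: a0@(1,0):P a1@(2,2):P a2@(4,1):P a4@(4,2):R
t=4: a0@(2,0):P a1@(3,2):P a2@(4,2):P a4@(4,3):R
t=5: a0@(3,0):P a1@(4,2):P a2@(4,3):P a4@(4,4):R
t=6: a0@(4,0):P a1@(4,3):P a2@(4,4):P

(4, 4)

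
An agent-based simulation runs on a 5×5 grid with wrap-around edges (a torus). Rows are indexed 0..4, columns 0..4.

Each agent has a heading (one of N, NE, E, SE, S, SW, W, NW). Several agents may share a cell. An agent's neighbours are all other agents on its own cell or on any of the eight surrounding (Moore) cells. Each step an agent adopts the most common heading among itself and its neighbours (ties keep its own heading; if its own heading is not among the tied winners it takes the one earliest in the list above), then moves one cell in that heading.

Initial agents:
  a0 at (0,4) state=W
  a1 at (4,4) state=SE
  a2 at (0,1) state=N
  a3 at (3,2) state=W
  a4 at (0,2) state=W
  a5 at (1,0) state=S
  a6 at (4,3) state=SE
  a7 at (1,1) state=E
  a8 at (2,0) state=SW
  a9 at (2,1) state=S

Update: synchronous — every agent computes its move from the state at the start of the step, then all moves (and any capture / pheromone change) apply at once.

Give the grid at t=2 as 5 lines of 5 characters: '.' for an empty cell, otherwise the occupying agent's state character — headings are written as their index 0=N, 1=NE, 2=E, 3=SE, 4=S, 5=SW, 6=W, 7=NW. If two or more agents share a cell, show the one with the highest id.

6....
.3...
.3...
44...
44...

t=1: a0@(1,0):SE a1@(0,0):SE a2@(4,1):N a3@(3,1):W a4@(0,1):W a5@(2,0):S a6@(4,2):W a7@(2,1):S a8@(3,0):S a9@(3,1):S
t=2: a0@(2,1):SE a1@(1,1):SE a2@(4,0):W a3@(4,1):S a4@(0,0):W a5@(3,0):S a6@(4,1):W a7@(3,1):S a8@(4,0):S a9@(4,1):S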